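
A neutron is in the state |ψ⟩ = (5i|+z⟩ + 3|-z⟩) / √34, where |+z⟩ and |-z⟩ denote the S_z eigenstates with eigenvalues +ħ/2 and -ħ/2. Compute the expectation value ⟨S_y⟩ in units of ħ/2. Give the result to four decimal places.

⟨σ_y⟩ = 2 Im(a* b)/(|a|²+|b|²) with a = 5i, b = 3.
a* b = -15i, so ⟨σ_y⟩ = -30/34.
⟨S_y⟩ = (ħ/2)·⟨σ_y⟩.

-0.8824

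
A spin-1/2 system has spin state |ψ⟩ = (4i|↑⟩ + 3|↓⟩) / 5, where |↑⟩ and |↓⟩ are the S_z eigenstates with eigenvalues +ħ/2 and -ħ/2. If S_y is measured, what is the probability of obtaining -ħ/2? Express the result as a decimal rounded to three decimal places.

|-y⟩ = (|↑⟩ - i|↓⟩)/√2, so ⟨-y|ψ⟩ = (7i) / (√2·5).
P = |7i|² / 50 = 49/50.

0.980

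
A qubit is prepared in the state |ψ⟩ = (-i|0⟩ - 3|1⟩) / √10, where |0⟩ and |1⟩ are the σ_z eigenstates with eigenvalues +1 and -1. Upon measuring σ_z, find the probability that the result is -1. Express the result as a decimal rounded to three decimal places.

The -1 outcome corresponds to |1⟩. Its amplitude in |ψ⟩ is -3/√10.
P = |-3|² / 10 = 9/10.

0.900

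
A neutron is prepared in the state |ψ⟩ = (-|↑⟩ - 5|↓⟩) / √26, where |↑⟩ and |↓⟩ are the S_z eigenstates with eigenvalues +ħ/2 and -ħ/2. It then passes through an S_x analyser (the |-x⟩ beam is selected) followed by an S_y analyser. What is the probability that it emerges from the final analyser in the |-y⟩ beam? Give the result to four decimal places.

First analyser (S_x): P(|-x⟩) = |⟨-x|ψ⟩|² = 16/52.
After stage 1 the state is |-x⟩; P(|-y⟩) = |⟨-y|-x⟩|² = 1/2.
Joint probability = 16/52 × 1/2 = 0.1538.

0.1538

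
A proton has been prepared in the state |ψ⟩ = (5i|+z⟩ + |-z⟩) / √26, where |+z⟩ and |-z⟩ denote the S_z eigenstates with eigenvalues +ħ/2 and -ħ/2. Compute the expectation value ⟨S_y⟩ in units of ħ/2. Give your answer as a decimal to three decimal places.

⟨σ_y⟩ = 2 Im(a* b)/(|a|²+|b|²) with a = 5i, b = 1.
a* b = -5i, so ⟨σ_y⟩ = -10/26.
⟨S_y⟩ = (ħ/2)·⟨σ_y⟩.

-0.385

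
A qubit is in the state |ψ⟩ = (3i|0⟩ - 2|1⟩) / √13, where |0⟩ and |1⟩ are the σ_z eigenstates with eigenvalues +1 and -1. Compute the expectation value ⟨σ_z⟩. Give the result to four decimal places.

0.3846

⟨σ_z⟩ = |a|² - |b|² divided by |a|²+|b|², with a, b the |0⟩, |1⟩ amplitudes.
= (9 - 4)/13 = 5/13.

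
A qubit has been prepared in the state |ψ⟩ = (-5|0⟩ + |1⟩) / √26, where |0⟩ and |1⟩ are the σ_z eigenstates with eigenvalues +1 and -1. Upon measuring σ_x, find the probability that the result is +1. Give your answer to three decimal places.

0.308

|+x⟩ = (|0⟩ + |1⟩)/√2, so ⟨+x|ψ⟩ = (-4) / (√2·√26).
P = |-4|² / 52 = 16/52.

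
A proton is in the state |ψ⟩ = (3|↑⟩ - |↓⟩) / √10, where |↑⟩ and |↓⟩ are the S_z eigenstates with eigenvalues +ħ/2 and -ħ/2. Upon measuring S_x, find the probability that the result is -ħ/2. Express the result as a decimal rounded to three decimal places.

|-x⟩ = (|↑⟩ - |↓⟩)/√2, so ⟨-x|ψ⟩ = (4) / (√2·√10).
P = |4|² / 20 = 16/20.

0.800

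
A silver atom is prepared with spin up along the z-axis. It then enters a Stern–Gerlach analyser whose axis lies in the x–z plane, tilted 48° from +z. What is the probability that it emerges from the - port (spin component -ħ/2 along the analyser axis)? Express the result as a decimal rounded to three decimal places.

0.165

For spin-½, the probability of finding spin-up along an axis at angle θ to the initial spin direction is cos²(θ/2); spin-down is sin²(θ/2).
θ = 48°, so P = sin²(24°) ≈ 0.165.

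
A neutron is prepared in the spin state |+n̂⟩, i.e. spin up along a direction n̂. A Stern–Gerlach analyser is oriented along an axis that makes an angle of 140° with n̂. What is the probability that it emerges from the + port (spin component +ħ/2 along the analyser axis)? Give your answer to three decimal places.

0.117

For spin-½, the probability of finding spin-up along an axis at angle θ to the initial spin direction is cos²(θ/2); spin-down is sin²(θ/2).
θ = 140°, so P = cos²(70°) ≈ 0.117.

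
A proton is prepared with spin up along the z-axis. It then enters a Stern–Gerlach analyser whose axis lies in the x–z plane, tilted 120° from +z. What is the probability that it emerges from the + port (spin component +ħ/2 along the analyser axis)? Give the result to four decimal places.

For spin-½, the probability of finding spin-up along an axis at angle θ to the initial spin direction is cos²(θ/2); spin-down is sin²(θ/2).
θ = 120°, so P = cos²(60°) ≈ 0.2500.

0.2500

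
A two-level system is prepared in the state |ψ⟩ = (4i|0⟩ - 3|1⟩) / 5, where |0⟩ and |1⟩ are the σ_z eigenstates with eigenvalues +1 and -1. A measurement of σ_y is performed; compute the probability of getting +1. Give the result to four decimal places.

0.9800

|+y⟩ = (|0⟩ + i|1⟩)/√2, so ⟨+y|ψ⟩ = (7i) / (√2·5).
P = |7i|² / 50 = 49/50.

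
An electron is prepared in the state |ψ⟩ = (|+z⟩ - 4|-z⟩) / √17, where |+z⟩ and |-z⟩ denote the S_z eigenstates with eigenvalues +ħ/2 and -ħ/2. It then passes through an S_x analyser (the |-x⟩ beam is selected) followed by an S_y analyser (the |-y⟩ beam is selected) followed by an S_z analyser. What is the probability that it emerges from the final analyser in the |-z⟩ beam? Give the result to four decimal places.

0.1838

First analyser (S_x): P(|-x⟩) = |⟨-x|ψ⟩|² = 25/34.
After stage 1 the state is |-x⟩; P(|-y⟩) = |⟨-y|-x⟩|² = 1/2.
After stage 2 the state is |-y⟩; P(|-z⟩) = |⟨-z|-y⟩|² = 1/2.
Joint probability = 25/34 × 1/2 × 1/2 = 0.1838.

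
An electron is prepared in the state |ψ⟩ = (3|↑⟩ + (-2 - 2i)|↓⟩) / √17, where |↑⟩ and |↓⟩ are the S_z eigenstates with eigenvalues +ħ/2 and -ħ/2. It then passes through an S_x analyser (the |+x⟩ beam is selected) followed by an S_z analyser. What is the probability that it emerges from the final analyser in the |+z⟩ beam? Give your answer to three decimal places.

0.074

First analyser (S_x): P(|+x⟩) = |⟨+x|ψ⟩|² = 5/34.
After stage 1 the state is |+x⟩; P(|+z⟩) = |⟨+z|+x⟩|² = 1/2.
Joint probability = 5/34 × 1/2 = 0.074.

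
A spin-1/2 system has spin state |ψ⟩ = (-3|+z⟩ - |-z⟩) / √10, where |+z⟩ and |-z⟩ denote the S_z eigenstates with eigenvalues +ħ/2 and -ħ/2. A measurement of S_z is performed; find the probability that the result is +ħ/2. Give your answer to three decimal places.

The +ħ/2 outcome corresponds to |+z⟩. Its amplitude in |ψ⟩ is -3/√10.
P = |-3|² / 10 = 9/10.

0.900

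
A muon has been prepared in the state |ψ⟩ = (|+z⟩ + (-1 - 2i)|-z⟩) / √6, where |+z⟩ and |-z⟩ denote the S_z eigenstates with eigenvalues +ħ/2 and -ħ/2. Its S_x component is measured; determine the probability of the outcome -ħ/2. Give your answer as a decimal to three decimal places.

0.667

|-x⟩ = (|+z⟩ - |-z⟩)/√2, so ⟨-x|ψ⟩ = (2 + 2i) / (√2·√6).
P = |2 + 2i|² / 12 = 8/12.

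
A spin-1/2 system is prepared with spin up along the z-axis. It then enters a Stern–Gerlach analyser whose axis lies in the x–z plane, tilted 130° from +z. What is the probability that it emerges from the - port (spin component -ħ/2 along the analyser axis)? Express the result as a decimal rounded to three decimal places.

0.821

For spin-½, the probability of finding spin-up along an axis at angle θ to the initial spin direction is cos²(θ/2); spin-down is sin²(θ/2).
θ = 130°, so P = sin²(65°) ≈ 0.821.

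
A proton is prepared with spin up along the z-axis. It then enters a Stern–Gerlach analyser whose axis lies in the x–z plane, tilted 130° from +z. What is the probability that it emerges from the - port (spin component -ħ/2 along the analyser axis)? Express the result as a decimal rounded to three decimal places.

For spin-½, the probability of finding spin-up along an axis at angle θ to the initial spin direction is cos²(θ/2); spin-down is sin²(θ/2).
θ = 130°, so P = sin²(65°) ≈ 0.821.

0.821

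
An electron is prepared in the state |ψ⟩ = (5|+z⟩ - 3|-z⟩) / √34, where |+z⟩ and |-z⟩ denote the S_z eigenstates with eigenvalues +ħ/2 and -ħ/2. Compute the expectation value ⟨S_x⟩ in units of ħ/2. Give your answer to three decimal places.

⟨σ_x⟩ = 2 Re(a* b)/(|a|²+|b|²) with a = 5, b = -3.
a* b = -15, so ⟨σ_x⟩ = -30/34.
⟨S_x⟩ = (ħ/2)·⟨σ_x⟩.

-0.882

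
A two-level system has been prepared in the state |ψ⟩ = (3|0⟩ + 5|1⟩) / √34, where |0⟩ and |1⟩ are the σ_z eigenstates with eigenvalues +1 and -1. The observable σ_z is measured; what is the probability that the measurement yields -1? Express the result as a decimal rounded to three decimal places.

0.735

The -1 outcome corresponds to |1⟩. Its amplitude in |ψ⟩ is 5/√34.
P = |5|² / 34 = 25/34.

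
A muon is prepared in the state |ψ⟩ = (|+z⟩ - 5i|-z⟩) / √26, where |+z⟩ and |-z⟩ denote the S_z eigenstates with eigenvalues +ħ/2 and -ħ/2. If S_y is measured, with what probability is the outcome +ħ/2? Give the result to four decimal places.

0.3077

|+y⟩ = (|+z⟩ + i|-z⟩)/√2, so ⟨+y|ψ⟩ = (-4) / (√2·√26).
P = |-4|² / 52 = 16/52.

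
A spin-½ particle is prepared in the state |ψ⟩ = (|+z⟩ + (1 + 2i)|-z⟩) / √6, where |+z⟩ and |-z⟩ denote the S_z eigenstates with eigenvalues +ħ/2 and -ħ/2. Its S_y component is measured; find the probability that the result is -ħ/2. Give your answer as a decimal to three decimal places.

0.167

|-y⟩ = (|+z⟩ - i|-z⟩)/√2, so ⟨-y|ψ⟩ = (-1 + i) / (√2·√6).
P = |-1 + i|² / 12 = 2/12.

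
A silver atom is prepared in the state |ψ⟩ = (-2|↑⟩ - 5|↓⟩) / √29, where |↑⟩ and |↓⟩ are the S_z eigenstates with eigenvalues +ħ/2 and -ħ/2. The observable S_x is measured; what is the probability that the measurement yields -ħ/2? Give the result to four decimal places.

0.1552

|-x⟩ = (|↑⟩ - |↓⟩)/√2, so ⟨-x|ψ⟩ = (3) / (√2·√29).
P = |3|² / 58 = 9/58.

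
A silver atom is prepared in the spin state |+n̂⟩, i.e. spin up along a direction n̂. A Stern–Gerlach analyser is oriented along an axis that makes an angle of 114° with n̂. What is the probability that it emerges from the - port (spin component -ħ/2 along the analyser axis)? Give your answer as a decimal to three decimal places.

For spin-½, the probability of finding spin-up along an axis at angle θ to the initial spin direction is cos²(θ/2); spin-down is sin²(θ/2).
θ = 114°, so P = sin²(57°) ≈ 0.703.

0.703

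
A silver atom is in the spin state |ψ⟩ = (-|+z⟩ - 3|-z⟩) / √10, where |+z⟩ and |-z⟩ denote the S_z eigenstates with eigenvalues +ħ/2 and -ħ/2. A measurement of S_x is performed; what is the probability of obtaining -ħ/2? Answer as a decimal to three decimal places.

0.200

|-x⟩ = (|+z⟩ - |-z⟩)/√2, so ⟨-x|ψ⟩ = (2) / (√2·√10).
P = |2|² / 20 = 4/20.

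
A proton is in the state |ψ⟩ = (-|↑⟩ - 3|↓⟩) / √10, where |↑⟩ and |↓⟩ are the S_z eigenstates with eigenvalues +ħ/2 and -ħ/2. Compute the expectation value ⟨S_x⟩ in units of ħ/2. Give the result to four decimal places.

⟨σ_x⟩ = 2 Re(a* b)/(|a|²+|b|²) with a = -1, b = -3.
a* b = 3, so ⟨σ_x⟩ = 6/10.
⟨S_x⟩ = (ħ/2)·⟨σ_x⟩.

0.6000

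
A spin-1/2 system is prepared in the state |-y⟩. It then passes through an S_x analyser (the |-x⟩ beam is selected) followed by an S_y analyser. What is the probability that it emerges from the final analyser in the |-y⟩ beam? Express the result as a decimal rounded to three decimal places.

0.250

First analyser (S_x): from |-y⟩, P(|-x⟩) = 1/2.
After stage 1 the state is |-x⟩; P(|-y⟩) = |⟨-y|-x⟩|² = 1/2.
Joint probability = 1/2 × 1/2 = 0.250.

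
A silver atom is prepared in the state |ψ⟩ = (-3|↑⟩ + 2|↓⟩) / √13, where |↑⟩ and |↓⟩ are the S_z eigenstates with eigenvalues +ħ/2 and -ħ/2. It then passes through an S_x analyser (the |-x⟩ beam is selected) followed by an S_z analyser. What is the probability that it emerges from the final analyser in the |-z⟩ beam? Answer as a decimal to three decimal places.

0.481

First analyser (S_x): P(|-x⟩) = |⟨-x|ψ⟩|² = 25/26.
After stage 1 the state is |-x⟩; P(|-z⟩) = |⟨-z|-x⟩|² = 1/2.
Joint probability = 25/26 × 1/2 = 0.481.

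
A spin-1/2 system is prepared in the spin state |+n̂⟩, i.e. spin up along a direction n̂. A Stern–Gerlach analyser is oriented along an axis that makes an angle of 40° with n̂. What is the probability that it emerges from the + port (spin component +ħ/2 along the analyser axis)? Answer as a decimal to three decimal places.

0.883

For spin-½, the probability of finding spin-up along an axis at angle θ to the initial spin direction is cos²(θ/2); spin-down is sin²(θ/2).
θ = 40°, so P = cos²(20°) ≈ 0.883.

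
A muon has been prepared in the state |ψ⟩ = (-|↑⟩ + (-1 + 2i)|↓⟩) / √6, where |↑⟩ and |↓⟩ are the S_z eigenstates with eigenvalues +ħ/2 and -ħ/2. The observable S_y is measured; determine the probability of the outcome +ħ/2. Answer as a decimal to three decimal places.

0.167

|+y⟩ = (|↑⟩ + i|↓⟩)/√2, so ⟨+y|ψ⟩ = (1 + i) / (√2·√6).
P = |1 + i|² / 12 = 2/12.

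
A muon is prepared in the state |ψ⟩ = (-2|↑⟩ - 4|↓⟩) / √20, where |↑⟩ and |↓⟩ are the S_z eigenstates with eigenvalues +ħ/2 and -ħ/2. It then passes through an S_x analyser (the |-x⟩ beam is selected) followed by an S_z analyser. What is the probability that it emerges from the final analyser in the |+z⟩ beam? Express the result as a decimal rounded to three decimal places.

First analyser (S_x): P(|-x⟩) = |⟨-x|ψ⟩|² = 4/40.
After stage 1 the state is |-x⟩; P(|+z⟩) = |⟨+z|-x⟩|² = 1/2.
Joint probability = 4/40 × 1/2 = 0.050.

0.050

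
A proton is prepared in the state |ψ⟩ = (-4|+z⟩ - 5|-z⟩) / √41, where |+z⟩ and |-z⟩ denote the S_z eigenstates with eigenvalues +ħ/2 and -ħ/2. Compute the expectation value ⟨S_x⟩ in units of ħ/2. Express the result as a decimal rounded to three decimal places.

0.976

⟨σ_x⟩ = 2 Re(a* b)/(|a|²+|b|²) with a = -4, b = -5.
a* b = 20, so ⟨σ_x⟩ = 40/41.
⟨S_x⟩ = (ħ/2)·⟨σ_x⟩.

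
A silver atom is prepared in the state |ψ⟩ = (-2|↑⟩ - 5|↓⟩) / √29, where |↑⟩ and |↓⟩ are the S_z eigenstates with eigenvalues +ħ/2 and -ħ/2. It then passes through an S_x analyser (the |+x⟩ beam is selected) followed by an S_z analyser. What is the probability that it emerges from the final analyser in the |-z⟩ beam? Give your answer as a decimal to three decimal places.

0.422

First analyser (S_x): P(|+x⟩) = |⟨+x|ψ⟩|² = 49/58.
After stage 1 the state is |+x⟩; P(|-z⟩) = |⟨-z|+x⟩|² = 1/2.
Joint probability = 49/58 × 1/2 = 0.422.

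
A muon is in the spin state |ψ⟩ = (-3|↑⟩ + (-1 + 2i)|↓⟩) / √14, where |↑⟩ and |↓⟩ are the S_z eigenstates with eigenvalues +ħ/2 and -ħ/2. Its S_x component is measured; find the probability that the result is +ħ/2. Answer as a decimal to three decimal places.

|+x⟩ = (|↑⟩ + |↓⟩)/√2, so ⟨+x|ψ⟩ = (-4 + 2i) / (√2·√14).
P = |-4 + 2i|² / 28 = 20/28.

0.714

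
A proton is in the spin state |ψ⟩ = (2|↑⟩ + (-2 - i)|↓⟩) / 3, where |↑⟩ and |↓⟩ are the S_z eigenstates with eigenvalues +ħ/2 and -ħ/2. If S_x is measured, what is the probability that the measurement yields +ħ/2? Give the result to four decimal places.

|+x⟩ = (|↑⟩ + |↓⟩)/√2, so ⟨+x|ψ⟩ = (-i) / (√2·3).
P = |-i|² / 18 = 1/18.

0.0556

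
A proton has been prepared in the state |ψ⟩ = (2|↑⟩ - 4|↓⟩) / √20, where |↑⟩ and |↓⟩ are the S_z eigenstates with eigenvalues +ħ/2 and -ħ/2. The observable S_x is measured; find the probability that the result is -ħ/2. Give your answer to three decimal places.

|-x⟩ = (|↑⟩ - |↓⟩)/√2, so ⟨-x|ψ⟩ = (6) / (√2·√20).
P = |6|² / 40 = 36/40.

0.900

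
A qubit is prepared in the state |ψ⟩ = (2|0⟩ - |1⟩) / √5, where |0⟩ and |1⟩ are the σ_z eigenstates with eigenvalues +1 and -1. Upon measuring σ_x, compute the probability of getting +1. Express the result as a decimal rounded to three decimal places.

0.100

|+x⟩ = (|0⟩ + |1⟩)/√2, so ⟨+x|ψ⟩ = (1) / (√2·√5).
P = |1|² / 10 = 1/10.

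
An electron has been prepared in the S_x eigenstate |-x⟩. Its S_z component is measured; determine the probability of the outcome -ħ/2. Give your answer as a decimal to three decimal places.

0.500

In the S_z basis, |-x⟩ = (|+z⟩ - |-z⟩)/√2 and |-z⟩ = |-z⟩.
|⟨-z|-x⟩|² = 1/2.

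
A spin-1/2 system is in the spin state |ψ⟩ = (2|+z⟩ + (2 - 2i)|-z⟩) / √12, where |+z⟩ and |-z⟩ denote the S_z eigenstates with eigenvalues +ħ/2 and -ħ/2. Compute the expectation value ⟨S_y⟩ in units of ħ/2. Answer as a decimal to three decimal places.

-0.667

⟨σ_y⟩ = 2 Im(a* b)/(|a|²+|b|²) with a = 2, b = (2 - 2i).
a* b = (4 - 4i), so ⟨σ_y⟩ = -8/12.
⟨S_y⟩ = (ħ/2)·⟨σ_y⟩.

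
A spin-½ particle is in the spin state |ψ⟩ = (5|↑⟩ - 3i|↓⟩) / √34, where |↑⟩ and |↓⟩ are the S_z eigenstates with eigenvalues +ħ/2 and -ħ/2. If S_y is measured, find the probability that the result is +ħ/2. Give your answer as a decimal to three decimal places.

|+y⟩ = (|↑⟩ + i|↓⟩)/√2, so ⟨+y|ψ⟩ = (2) / (√2·√34).
P = |2|² / 68 = 4/68.

0.059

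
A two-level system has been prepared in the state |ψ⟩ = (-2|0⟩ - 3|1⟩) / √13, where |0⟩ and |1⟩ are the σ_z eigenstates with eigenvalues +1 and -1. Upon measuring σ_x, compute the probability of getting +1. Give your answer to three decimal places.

0.962

|+x⟩ = (|0⟩ + |1⟩)/√2, so ⟨+x|ψ⟩ = (-5) / (√2·√13).
P = |-5|² / 26 = 25/26.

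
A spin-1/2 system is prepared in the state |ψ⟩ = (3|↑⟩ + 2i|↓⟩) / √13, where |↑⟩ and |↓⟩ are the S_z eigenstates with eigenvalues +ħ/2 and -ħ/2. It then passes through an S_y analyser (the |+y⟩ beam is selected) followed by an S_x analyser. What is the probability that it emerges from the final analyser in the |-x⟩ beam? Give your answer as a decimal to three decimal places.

0.481

First analyser (S_y): P(|+y⟩) = |⟨+y|ψ⟩|² = 25/26.
After stage 1 the state is |+y⟩; P(|-x⟩) = |⟨-x|+y⟩|² = 1/2.
Joint probability = 25/26 × 1/2 = 0.481.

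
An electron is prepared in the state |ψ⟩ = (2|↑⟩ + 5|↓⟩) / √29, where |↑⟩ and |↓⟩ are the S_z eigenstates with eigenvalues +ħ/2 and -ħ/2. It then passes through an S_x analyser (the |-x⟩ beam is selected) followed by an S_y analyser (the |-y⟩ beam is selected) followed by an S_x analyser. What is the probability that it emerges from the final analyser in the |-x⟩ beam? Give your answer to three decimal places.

0.039

First analyser (S_x): P(|-x⟩) = |⟨-x|ψ⟩|² = 9/58.
After stage 1 the state is |-x⟩; P(|-y⟩) = |⟨-y|-x⟩|² = 1/2.
After stage 2 the state is |-y⟩; P(|-x⟩) = |⟨-x|-y⟩|² = 1/2.
Joint probability = 9/58 × 1/2 × 1/2 = 0.039.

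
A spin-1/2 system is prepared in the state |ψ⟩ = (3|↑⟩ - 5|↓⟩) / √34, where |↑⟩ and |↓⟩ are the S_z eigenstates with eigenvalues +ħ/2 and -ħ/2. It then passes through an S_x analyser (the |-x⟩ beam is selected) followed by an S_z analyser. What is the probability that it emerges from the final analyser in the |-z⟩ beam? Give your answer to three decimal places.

First analyser (S_x): P(|-x⟩) = |⟨-x|ψ⟩|² = 64/68.
After stage 1 the state is |-x⟩; P(|-z⟩) = |⟨-z|-x⟩|² = 1/2.
Joint probability = 64/68 × 1/2 = 0.471.

0.471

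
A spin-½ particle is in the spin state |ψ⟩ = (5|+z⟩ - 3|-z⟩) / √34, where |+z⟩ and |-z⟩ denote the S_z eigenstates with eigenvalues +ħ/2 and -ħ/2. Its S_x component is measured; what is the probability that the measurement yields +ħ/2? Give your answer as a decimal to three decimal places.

0.059

|+x⟩ = (|+z⟩ + |-z⟩)/√2, so ⟨+x|ψ⟩ = (2) / (√2·√34).
P = |2|² / 68 = 4/68.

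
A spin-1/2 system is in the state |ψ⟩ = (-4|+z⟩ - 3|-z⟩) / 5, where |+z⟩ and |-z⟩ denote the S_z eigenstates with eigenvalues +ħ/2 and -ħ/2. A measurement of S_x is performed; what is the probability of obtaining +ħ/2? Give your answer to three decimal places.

|+x⟩ = (|+z⟩ + |-z⟩)/√2, so ⟨+x|ψ⟩ = (-7) / (√2·5).
P = |-7|² / 50 = 49/50.

0.980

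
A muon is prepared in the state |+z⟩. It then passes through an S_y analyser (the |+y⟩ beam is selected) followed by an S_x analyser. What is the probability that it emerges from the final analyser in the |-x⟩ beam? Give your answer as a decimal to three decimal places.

0.250

First analyser (S_y): from |+z⟩, P(|+y⟩) = 1/2.
After stage 1 the state is |+y⟩; P(|-x⟩) = |⟨-x|+y⟩|² = 1/2.
Joint probability = 1/2 × 1/2 = 0.250.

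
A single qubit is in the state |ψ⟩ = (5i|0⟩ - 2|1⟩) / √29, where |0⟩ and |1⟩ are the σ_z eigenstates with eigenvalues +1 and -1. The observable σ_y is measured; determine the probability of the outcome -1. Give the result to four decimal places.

0.1552

|-y⟩ = (|0⟩ - i|1⟩)/√2, so ⟨-y|ψ⟩ = (3i) / (√2·√29).
P = |3i|² / 58 = 9/58.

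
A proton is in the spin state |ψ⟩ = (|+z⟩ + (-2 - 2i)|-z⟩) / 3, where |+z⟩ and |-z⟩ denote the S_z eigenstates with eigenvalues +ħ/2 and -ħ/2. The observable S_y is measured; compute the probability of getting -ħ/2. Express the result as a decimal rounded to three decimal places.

|-y⟩ = (|+z⟩ - i|-z⟩)/√2, so ⟨-y|ψ⟩ = (3 - 2i) / (√2·3).
P = |3 - 2i|² / 18 = 13/18.

0.722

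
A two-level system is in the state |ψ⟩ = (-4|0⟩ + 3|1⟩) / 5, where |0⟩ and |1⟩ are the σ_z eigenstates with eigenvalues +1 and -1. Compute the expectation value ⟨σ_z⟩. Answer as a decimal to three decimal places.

0.280

⟨σ_z⟩ = |a|² - |b|² divided by |a|²+|b|², with a, b the |0⟩, |1⟩ amplitudes.
= (16 - 9)/25 = 7/25.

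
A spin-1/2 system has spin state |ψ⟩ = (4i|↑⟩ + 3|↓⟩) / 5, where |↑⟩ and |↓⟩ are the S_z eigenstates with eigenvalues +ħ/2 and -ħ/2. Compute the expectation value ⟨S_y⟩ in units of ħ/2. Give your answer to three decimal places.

⟨σ_y⟩ = 2 Im(a* b)/(|a|²+|b|²) with a = 4i, b = 3.
a* b = -12i, so ⟨σ_y⟩ = -24/25.
⟨S_y⟩ = (ħ/2)·⟨σ_y⟩.

-0.960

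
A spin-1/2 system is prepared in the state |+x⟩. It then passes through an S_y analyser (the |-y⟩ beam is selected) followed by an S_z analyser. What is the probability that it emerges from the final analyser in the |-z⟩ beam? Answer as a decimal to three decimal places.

0.250

First analyser (S_y): from |+x⟩, P(|-y⟩) = 1/2.
After stage 1 the state is |-y⟩; P(|-z⟩) = |⟨-z|-y⟩|² = 1/2.
Joint probability = 1/2 × 1/2 = 0.250.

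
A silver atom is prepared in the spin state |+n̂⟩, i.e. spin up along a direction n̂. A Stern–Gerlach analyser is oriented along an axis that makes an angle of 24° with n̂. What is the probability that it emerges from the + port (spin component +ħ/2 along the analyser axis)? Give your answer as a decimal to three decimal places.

For spin-½, the probability of finding spin-up along an axis at angle θ to the initial spin direction is cos²(θ/2); spin-down is sin²(θ/2).
θ = 24°, so P = cos²(12°) ≈ 0.957.

0.957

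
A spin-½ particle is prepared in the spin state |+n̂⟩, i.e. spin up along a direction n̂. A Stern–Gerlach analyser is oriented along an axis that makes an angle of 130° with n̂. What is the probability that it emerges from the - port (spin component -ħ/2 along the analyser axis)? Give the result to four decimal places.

0.8214

For spin-½, the probability of finding spin-up along an axis at angle θ to the initial spin direction is cos²(θ/2); spin-down is sin²(θ/2).
θ = 130°, so P = sin²(65°) ≈ 0.8214.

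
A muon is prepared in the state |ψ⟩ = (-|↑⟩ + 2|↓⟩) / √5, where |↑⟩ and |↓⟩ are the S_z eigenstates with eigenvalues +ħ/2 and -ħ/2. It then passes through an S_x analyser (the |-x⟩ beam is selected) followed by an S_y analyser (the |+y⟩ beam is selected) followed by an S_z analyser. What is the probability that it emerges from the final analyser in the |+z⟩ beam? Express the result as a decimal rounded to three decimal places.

0.225

First analyser (S_x): P(|-x⟩) = |⟨-x|ψ⟩|² = 9/10.
After stage 1 the state is |-x⟩; P(|+y⟩) = |⟨+y|-x⟩|² = 1/2.
After stage 2 the state is |+y⟩; P(|+z⟩) = |⟨+z|+y⟩|² = 1/2.
Joint probability = 9/10 × 1/2 × 1/2 = 0.225.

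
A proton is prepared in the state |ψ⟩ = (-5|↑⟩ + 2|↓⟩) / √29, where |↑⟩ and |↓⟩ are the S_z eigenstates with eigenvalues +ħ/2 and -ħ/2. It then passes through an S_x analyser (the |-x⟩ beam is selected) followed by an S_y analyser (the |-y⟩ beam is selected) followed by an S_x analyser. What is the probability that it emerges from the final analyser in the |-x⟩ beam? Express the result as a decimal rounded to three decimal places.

First analyser (S_x): P(|-x⟩) = |⟨-x|ψ⟩|² = 49/58.
After stage 1 the state is |-x⟩; P(|-y⟩) = |⟨-y|-x⟩|² = 1/2.
After stage 2 the state is |-y⟩; P(|-x⟩) = |⟨-x|-y⟩|² = 1/2.
Joint probability = 49/58 × 1/2 × 1/2 = 0.211.

0.211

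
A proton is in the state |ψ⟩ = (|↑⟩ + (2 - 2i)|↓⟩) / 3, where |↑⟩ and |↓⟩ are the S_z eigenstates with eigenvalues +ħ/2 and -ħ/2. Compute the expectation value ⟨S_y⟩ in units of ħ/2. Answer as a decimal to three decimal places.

-0.444

⟨σ_y⟩ = 2 Im(a* b)/(|a|²+|b|²) with a = 1, b = (2 - 2i).
a* b = (2 - 2i), so ⟨σ_y⟩ = -4/9.
⟨S_y⟩ = (ħ/2)·⟨σ_y⟩.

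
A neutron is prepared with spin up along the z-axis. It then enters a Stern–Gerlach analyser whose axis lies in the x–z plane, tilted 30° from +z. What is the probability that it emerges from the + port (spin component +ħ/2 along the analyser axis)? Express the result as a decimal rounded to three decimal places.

0.933

For spin-½, the probability of finding spin-up along an axis at angle θ to the initial spin direction is cos²(θ/2); spin-down is sin²(θ/2).
θ = 30°, so P = cos²(15°) ≈ 0.933.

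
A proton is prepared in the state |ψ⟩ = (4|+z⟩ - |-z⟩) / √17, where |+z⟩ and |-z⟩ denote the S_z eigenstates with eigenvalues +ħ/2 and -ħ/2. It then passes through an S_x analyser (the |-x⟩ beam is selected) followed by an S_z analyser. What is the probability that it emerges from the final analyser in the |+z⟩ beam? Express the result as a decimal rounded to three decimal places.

0.368

First analyser (S_x): P(|-x⟩) = |⟨-x|ψ⟩|² = 25/34.
After stage 1 the state is |-x⟩; P(|+z⟩) = |⟨+z|-x⟩|² = 1/2.
Joint probability = 25/34 × 1/2 = 0.368.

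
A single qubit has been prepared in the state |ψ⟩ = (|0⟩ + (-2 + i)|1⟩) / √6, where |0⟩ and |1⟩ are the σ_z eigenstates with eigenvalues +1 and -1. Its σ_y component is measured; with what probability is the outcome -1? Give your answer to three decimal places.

|-y⟩ = (|0⟩ - i|1⟩)/√2, so ⟨-y|ψ⟩ = (-2i) / (√2·√6).
P = |-2i|² / 12 = 4/12.

0.333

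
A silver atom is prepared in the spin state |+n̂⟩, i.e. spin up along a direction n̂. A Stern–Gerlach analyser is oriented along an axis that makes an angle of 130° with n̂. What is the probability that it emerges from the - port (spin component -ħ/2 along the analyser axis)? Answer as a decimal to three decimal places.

0.821

For spin-½, the probability of finding spin-up along an axis at angle θ to the initial spin direction is cos²(θ/2); spin-down is sin²(θ/2).
θ = 130°, so P = sin²(65°) ≈ 0.821.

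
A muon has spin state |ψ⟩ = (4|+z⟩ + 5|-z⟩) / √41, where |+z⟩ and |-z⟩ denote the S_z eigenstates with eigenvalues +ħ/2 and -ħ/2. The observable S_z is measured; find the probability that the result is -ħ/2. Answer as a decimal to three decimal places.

The -ħ/2 outcome corresponds to |-z⟩. Its amplitude in |ψ⟩ is 5/√41.
P = |5|² / 41 = 25/41.

0.610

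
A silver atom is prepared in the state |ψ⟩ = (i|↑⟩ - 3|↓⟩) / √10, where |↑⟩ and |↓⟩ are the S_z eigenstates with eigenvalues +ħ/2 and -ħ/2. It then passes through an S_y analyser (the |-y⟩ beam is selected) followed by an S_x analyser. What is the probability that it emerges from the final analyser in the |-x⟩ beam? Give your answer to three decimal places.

First analyser (S_y): P(|-y⟩) = |⟨-y|ψ⟩|² = 4/20.
After stage 1 the state is |-y⟩; P(|-x⟩) = |⟨-x|-y⟩|² = 1/2.
Joint probability = 4/20 × 1/2 = 0.100.

0.100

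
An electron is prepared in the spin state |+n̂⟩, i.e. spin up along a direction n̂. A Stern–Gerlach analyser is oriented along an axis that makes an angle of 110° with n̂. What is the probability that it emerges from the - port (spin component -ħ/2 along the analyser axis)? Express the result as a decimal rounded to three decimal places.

For spin-½, the probability of finding spin-up along an axis at angle θ to the initial spin direction is cos²(θ/2); spin-down is sin²(θ/2).
θ = 110°, so P = sin²(55°) ≈ 0.671.

0.671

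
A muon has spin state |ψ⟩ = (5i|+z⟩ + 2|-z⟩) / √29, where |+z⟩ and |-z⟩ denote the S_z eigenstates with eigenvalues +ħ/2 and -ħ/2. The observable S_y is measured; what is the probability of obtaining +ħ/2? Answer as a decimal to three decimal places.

|+y⟩ = (|+z⟩ + i|-z⟩)/√2, so ⟨+y|ψ⟩ = (3i) / (√2·√29).
P = |3i|² / 58 = 9/58.

0.155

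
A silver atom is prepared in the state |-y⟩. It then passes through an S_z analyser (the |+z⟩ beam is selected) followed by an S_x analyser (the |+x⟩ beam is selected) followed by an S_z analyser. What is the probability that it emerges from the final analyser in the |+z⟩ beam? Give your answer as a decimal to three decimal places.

First analyser (S_z): from |-y⟩, P(|+z⟩) = 1/2.
After stage 1 the state is |+z⟩; P(|+x⟩) = |⟨+x|+z⟩|² = 1/2.
After stage 2 the state is |+x⟩; P(|+z⟩) = |⟨+z|+x⟩|² = 1/2.
Joint probability = 1/2 × 1/2 × 1/2 = 0.125.

0.125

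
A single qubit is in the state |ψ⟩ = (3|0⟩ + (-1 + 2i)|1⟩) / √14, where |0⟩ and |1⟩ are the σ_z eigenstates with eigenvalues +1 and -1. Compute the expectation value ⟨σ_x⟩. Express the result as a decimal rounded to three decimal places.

⟨σ_x⟩ = 2 Re(a* b)/(|a|²+|b|²) with a = 3, b = (-1 + 2i).
a* b = (-3 + 6i), so ⟨σ_x⟩ = -6/14.

-0.429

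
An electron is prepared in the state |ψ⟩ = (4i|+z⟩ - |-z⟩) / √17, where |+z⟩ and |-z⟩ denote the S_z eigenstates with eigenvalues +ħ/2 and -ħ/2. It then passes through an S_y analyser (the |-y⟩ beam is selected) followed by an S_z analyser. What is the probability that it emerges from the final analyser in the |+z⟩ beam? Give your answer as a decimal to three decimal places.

First analyser (S_y): P(|-y⟩) = |⟨-y|ψ⟩|² = 9/34.
After stage 1 the state is |-y⟩; P(|+z⟩) = |⟨+z|-y⟩|² = 1/2.
Joint probability = 9/34 × 1/2 = 0.132.

0.132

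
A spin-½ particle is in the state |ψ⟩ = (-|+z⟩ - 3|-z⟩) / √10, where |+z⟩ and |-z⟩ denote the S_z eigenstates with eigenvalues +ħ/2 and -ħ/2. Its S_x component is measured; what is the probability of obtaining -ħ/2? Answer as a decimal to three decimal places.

0.200

|-x⟩ = (|+z⟩ - |-z⟩)/√2, so ⟨-x|ψ⟩ = (2) / (√2·√10).
P = |2|² / 20 = 4/20.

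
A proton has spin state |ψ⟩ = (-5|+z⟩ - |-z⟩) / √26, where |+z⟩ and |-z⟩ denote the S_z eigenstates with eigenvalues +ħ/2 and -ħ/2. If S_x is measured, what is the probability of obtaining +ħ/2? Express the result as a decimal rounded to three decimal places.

0.692

|+x⟩ = (|+z⟩ + |-z⟩)/√2, so ⟨+x|ψ⟩ = (-6) / (√2·√26).
P = |-6|² / 52 = 36/52.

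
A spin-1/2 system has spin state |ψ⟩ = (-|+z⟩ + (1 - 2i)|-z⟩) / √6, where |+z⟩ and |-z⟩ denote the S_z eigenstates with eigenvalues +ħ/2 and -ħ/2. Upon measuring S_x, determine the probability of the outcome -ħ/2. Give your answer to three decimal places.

0.667

|-x⟩ = (|+z⟩ - |-z⟩)/√2, so ⟨-x|ψ⟩ = (-2 + 2i) / (√2·√6).
P = |-2 + 2i|² / 12 = 8/12.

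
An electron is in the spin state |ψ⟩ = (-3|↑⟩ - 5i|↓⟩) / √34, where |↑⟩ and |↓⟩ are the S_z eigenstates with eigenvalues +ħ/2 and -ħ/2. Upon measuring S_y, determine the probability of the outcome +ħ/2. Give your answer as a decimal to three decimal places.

0.941

|+y⟩ = (|↑⟩ + i|↓⟩)/√2, so ⟨+y|ψ⟩ = (-8) / (√2·√34).
P = |-8|² / 68 = 64/68.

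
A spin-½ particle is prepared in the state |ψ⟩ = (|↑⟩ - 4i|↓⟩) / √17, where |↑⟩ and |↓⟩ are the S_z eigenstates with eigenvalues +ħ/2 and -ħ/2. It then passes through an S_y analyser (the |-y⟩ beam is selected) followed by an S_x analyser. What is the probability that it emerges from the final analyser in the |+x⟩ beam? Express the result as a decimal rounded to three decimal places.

0.368

First analyser (S_y): P(|-y⟩) = |⟨-y|ψ⟩|² = 25/34.
After stage 1 the state is |-y⟩; P(|+x⟩) = |⟨+x|-y⟩|² = 1/2.
Joint probability = 25/34 × 1/2 = 0.368.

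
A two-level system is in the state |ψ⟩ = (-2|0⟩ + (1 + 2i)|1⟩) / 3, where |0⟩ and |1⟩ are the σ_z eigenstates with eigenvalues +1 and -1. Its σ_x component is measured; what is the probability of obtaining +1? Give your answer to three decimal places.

0.278

|+x⟩ = (|0⟩ + |1⟩)/√2, so ⟨+x|ψ⟩ = (-1 + 2i) / (√2·3).
P = |-1 + 2i|² / 18 = 5/18.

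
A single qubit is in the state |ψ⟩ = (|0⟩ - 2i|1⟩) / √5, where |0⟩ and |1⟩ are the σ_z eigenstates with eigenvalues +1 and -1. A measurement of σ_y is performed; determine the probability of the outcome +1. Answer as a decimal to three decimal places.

0.100

|+y⟩ = (|0⟩ + i|1⟩)/√2, so ⟨+y|ψ⟩ = (-1) / (√2·√5).
P = |-1|² / 10 = 1/10.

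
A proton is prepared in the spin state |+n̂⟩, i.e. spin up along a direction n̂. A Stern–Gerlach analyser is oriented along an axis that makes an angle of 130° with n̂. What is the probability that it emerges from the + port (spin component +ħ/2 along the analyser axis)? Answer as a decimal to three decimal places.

For spin-½, the probability of finding spin-up along an axis at angle θ to the initial spin direction is cos²(θ/2); spin-down is sin²(θ/2).
θ = 130°, so P = cos²(65°) ≈ 0.179.

0.179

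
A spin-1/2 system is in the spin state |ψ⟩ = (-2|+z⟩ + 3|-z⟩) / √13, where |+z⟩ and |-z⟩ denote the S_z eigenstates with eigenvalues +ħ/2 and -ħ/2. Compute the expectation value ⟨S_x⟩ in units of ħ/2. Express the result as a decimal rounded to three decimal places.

⟨σ_x⟩ = 2 Re(a* b)/(|a|²+|b|²) with a = -2, b = 3.
a* b = -6, so ⟨σ_x⟩ = -12/13.
⟨S_x⟩ = (ħ/2)·⟨σ_x⟩.

-0.923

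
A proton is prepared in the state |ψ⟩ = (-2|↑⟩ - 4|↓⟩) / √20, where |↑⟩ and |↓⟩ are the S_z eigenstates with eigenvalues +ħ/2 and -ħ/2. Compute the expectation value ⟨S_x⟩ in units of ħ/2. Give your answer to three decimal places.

⟨σ_x⟩ = 2 Re(a* b)/(|a|²+|b|²) with a = -2, b = -4.
a* b = 8, so ⟨σ_x⟩ = 16/20.
⟨S_x⟩ = (ħ/2)·⟨σ_x⟩.

0.800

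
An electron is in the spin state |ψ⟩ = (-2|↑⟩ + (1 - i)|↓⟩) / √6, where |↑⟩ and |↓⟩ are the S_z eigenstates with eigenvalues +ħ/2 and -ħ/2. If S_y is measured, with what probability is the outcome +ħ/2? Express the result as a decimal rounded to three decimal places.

|+y⟩ = (|↑⟩ + i|↓⟩)/√2, so ⟨+y|ψ⟩ = (-3 - i) / (√2·√6).
P = |-3 - i|² / 12 = 10/12.

0.833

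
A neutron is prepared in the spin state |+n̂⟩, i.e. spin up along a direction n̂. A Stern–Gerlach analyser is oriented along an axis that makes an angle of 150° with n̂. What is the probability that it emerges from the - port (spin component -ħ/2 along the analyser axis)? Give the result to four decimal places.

For spin-½, the probability of finding spin-up along an axis at angle θ to the initial spin direction is cos²(θ/2); spin-down is sin²(θ/2).
θ = 150°, so P = sin²(75°) ≈ 0.9330.

0.9330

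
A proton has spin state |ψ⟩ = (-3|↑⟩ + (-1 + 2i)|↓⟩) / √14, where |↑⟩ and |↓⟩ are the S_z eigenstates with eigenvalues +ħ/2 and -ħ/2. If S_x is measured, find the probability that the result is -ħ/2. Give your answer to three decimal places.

|-x⟩ = (|↑⟩ - |↓⟩)/√2, so ⟨-x|ψ⟩ = (-2 - 2i) / (√2·√14).
P = |-2 - 2i|² / 28 = 8/28.

0.286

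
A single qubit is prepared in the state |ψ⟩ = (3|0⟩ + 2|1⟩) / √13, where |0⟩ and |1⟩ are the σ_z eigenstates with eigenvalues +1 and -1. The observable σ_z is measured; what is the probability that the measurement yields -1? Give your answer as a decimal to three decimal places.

0.308

The -1 outcome corresponds to |1⟩. Its amplitude in |ψ⟩ is 2/√13.
P = |2|² / 13 = 4/13.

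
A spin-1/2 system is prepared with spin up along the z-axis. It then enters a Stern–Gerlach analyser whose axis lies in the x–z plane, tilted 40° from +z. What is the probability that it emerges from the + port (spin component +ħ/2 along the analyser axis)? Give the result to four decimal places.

For spin-½, the probability of finding spin-up along an axis at angle θ to the initial spin direction is cos²(θ/2); spin-down is sin²(θ/2).
θ = 40°, so P = cos²(20°) ≈ 0.8830.

0.8830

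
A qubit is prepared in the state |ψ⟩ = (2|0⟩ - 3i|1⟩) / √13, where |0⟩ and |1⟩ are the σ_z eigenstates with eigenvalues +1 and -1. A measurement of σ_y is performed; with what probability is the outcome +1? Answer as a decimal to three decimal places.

0.038

|+y⟩ = (|0⟩ + i|1⟩)/√2, so ⟨+y|ψ⟩ = (-1) / (√2·√13).
P = |-1|² / 26 = 1/26.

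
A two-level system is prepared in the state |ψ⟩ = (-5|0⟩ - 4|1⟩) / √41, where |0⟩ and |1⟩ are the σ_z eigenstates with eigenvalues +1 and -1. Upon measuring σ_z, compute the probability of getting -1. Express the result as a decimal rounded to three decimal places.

The -1 outcome corresponds to |1⟩. Its amplitude in |ψ⟩ is -4/√41.
P = |-4|² / 41 = 16/41.

0.390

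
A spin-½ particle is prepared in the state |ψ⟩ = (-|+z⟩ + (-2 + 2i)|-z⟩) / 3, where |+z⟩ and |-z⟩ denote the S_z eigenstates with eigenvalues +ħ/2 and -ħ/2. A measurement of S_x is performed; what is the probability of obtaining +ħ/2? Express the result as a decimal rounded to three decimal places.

|+x⟩ = (|+z⟩ + |-z⟩)/√2, so ⟨+x|ψ⟩ = (-3 + 2i) / (√2·3).
P = |-3 + 2i|² / 18 = 13/18.

0.722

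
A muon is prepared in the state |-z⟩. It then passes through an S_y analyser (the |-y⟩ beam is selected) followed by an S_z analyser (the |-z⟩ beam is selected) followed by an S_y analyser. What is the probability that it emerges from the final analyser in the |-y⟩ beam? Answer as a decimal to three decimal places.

First analyser (S_y): from |-z⟩, P(|-y⟩) = 1/2.
After stage 1 the state is |-y⟩; P(|-z⟩) = |⟨-z|-y⟩|² = 1/2.
After stage 2 the state is |-z⟩; P(|-y⟩) = |⟨-y|-z⟩|² = 1/2.
Joint probability = 1/2 × 1/2 × 1/2 = 0.125.

0.125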